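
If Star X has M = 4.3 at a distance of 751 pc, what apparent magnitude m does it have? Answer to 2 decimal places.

m = M + 5 log₁₀(d/10 pc) = 4.3 + 5 log₁₀(751/10)
  = 4.3 + 5 × 1.876 = 4.3 + 9.38 = 13.68.

13.68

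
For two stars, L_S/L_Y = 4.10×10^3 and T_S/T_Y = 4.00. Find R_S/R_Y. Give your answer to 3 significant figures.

L ∝ R²T⁴ gives R ∝ √L / T², so
R_S/R_Y = √(4.10×10^3) / (4.00)² = 64.03 / 16.00 = 4.002.

4.00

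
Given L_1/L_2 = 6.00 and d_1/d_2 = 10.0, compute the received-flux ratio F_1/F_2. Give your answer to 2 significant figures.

0.060

F = L/(4πd²), so F_1/F_2 = (L_1/L_2) / (d_1/d_2)²
= 6.00 / (10.0)² = 6.00 / 100.0 = 0.06000.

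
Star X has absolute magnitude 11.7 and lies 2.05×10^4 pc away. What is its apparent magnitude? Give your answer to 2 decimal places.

m = M + 5 log₁₀(d/10 pc) = 11.7 + 5 log₁₀(2.05×10^4/10)
  = 11.7 + 5 × 3.312 = 11.7 + 16.56 = 28.26.

28.26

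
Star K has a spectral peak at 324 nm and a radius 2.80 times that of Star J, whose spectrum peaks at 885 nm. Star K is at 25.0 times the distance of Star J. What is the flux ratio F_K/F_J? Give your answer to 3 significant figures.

Wien's law: T_K/T_J = λ_J/λ_K = 885/324 = 2.731.
L_K/L_J = (R_K/R_J)²(T_K/T_J)⁴ = (2.80)²(2.731)⁴ = 436.4.
F_K/F_J = (L_K/L_J)/(d_K/d_J)² = 436.4/(25.0)² = 0.6983.

0.698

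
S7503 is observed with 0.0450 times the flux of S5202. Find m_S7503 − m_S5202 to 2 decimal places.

m_S7503 − m_S5202 = −2.5 log₁₀(F_S7503/F_S5202) = −2.5 log₁₀(0.0450) = −2.5 × (-1.347) = 3.367.

3.37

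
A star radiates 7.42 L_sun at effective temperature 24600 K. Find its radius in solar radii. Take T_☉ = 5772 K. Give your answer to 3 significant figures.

R/R_☉ = √(L/L_☉) / (T/T_☉)² = √(7.42) / (4.262)²
       = 2.724 / 18.16 = 0.1500.

0.150 solar radii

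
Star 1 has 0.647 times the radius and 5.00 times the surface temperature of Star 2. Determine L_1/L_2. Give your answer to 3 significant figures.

From the Stefan–Boltzmann law, L ∝ R²T⁴, so
L_1/L_2 = (R_1/R_2)² (T_1/T_2)⁴ = (0.647)² × (5.00)⁴ = 0.4186 × 625.0 = 261.6.

262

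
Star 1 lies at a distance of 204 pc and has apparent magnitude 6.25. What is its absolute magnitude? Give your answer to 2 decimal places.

-0.30

M = m − 5 log₁₀(d/10 pc) = 6.25 − 5 log₁₀(204/10)
  = 6.25 − 5 × 1.310 = 6.25 − 6.55 = -0.30.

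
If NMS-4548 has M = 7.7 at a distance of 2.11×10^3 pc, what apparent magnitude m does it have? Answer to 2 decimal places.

m = M + 5 log₁₀(d/10 pc) = 7.7 + 5 log₁₀(2.11×10^3/10)
  = 7.7 + 5 × 2.324 = 7.7 + 11.62 = 19.32.

19.32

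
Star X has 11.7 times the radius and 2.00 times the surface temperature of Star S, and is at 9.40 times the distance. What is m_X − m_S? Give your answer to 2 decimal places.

-3.49

L_X/L_S = (11.7)²(2.00)⁴ = 2190.
F_X/F_S = (L_X/L_S)/(d_X/d_S)² = 2190/88.36 = 24.79.
m_X − m_S = −2.5 log₁₀(24.79) = -3.49.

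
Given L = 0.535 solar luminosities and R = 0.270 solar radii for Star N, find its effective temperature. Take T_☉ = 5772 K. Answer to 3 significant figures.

9.50×10^3 K

T/T_☉ = (L/L_☉)^(1/4) / (R/R_☉)^(1/2)
T = 5772 × (0.535)^(1/4) / √(0.270) = 5772 × 0.8552 / 0.5196 = 9500 K.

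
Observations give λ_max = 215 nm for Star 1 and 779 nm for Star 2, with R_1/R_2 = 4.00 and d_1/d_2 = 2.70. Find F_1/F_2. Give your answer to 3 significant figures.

Wien's law: T_1/T_2 = λ_2/λ_1 = 779/215 = 3.623.
L_1/L_2 = (R_1/R_2)²(T_1/T_2)⁴ = (4.00)²(3.623)⁴ = 2758.
F_1/F_2 = (L_1/L_2)/(d_1/d_2)² = 2758/(2.70)² = 378.3.

378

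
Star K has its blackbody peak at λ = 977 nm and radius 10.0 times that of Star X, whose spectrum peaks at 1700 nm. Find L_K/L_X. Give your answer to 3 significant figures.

917

Wien's law gives T ∝ 1/λ_max, so T_K/T_X = λ_X/λ_K = 1700/977 = 1.740.
Then L ∝ R²T⁴ gives L_K/L_X = (10.0)² × (1.740)⁴ = 100.0 × 9.167 = 916.7.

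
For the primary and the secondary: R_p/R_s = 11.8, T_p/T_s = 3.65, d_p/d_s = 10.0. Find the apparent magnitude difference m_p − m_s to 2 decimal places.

L_p/L_s = (11.8)²(3.65)⁴ = 2.471×10^4.
F_p/F_s = (L_p/L_s)/(d_p/d_s)² = 2.471×10^4/100.0 = 247.1.
m_p − m_s = −2.5 log₁₀(247.1) = -5.98.

-5.98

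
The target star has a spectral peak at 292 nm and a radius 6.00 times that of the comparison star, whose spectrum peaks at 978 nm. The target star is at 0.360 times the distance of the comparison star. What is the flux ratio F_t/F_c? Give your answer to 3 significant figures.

Wien's law: T_t/T_c = λ_c/λ_t = 978/292 = 3.349.
L_t/L_c = (R_t/R_c)²(T_t/T_c)⁴ = (6.00)²(3.349)⁴ = 4530.
F_t/F_c = (L_t/L_c)/(d_t/d_c)² = 4530/(0.360)² = 3.496×10^4.

3.50×10^4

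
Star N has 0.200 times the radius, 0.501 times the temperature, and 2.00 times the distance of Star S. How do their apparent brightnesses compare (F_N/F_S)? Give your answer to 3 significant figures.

L_N/L_S = (R_N/R_S)²(T_N/T_S)⁴ = (0.200)² × (0.501)⁴ = 0.002520.
F_N/F_S = (L_N/L_S)/(d_N/d_S)² = 0.002520 / (2.00)² = 6.300×10^-4.

6.30×10^-4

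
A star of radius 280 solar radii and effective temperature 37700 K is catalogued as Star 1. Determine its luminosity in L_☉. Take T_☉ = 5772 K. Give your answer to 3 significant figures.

1.43×10^8 L_☉

L/L_☉ = (R/R_☉)² (T/T_☉)⁴ = (280)² × (37700/5772)⁴
       = 7.840×10^4 × (6.532)⁴ = 7.840×10^4 × 1820 = 1.427×10^8.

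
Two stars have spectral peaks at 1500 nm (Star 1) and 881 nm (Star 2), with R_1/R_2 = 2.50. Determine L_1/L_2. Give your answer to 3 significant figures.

Wien's law gives T ∝ 1/λ_max, so T_1/T_2 = λ_2/λ_1 = 881/1500 = 0.5873.
Then L ∝ R²T⁴ gives L_1/L_2 = (2.50)² × (0.5873)⁴ = 6.250 × 0.1190 = 0.7437.

0.744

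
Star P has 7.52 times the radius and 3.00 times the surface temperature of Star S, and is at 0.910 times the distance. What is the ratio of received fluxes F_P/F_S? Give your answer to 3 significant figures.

L_P/L_S = (R_P/R_S)²(T_P/T_S)⁴ = (7.52)² × (3.00)⁴ = 4581.
F_P/F_S = (L_P/L_S)/(d_P/d_S)² = 4581 / (0.910)² = 5531.

5.53×10^3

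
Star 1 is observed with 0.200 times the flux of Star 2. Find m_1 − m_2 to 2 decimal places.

1.75

m_1 − m_2 = −2.5 log₁₀(F_1/F_2) = −2.5 log₁₀(0.200) = −2.5 × (-0.699) = 1.747.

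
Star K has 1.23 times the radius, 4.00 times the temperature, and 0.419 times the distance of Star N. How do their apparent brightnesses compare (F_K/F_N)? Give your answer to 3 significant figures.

L_K/L_N = (R_K/R_N)²(T_K/T_N)⁴ = (1.23)² × (4.00)⁴ = 387.3.
F_K/F_N = (L_K/L_N)/(d_K/d_N)² = 387.3 / (0.419)² = 2206.

2.21×10^3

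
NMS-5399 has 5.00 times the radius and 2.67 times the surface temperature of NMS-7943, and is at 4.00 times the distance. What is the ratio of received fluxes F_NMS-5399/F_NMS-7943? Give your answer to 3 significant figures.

79.4

L_NMS-5399/L_NMS-7943 = (R_NMS-5399/R_NMS-7943)²(T_NMS-5399/T_NMS-7943)⁴ = (5.00)² × (2.67)⁴ = 1271.
F_NMS-5399/F_NMS-7943 = (L_NMS-5399/L_NMS-7943)/(d_NMS-5399/d_NMS-7943)² = 1271 / (4.00)² = 79.41.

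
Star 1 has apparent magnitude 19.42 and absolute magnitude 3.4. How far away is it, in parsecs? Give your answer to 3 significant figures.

1.60×10^4 pc

m − M = 5 log₁₀(d/10 pc)
19.42 − (3.4) = 16.02 = 5 log₁₀(d/10)
d = 10 × 10^(16.02/5) = 10 × 10^3.204 = 1.600×10^4 pc.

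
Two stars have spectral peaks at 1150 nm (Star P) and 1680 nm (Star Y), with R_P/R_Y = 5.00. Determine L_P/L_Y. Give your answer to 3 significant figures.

114

Wien's law gives T ∝ 1/λ_max, so T_P/T_Y = λ_Y/λ_P = 1680/1150 = 1.461.
Then L ∝ R²T⁴ gives L_P/L_Y = (5.00)² × (1.461)⁴ = 25.00 × 4.555 = 113.9.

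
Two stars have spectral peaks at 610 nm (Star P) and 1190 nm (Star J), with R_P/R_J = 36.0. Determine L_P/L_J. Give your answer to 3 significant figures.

1.88×10^4

Wien's law gives T ∝ 1/λ_max, so T_P/T_J = λ_J/λ_P = 1190/610 = 1.951.
Then L ∝ R²T⁴ gives L_P/L_J = (36.0)² × (1.951)⁴ = 1296 × 14.48 = 1.877×10^4.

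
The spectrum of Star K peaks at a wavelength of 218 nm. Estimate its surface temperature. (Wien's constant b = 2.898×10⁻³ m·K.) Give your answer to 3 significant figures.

1.33×10^4 K

T = b/λ_max = 2.898×10⁻³ / (218×10⁻⁹) = 1.329×10^4 K.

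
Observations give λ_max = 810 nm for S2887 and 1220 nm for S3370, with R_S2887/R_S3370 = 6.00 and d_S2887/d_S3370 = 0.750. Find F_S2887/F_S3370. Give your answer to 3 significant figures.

329

Wien's law: T_S2887/T_S3370 = λ_S3370/λ_S2887 = 1220/810 = 1.506.
L_S2887/L_S3370 = (R_S2887/R_S3370)²(T_S2887/T_S3370)⁴ = (6.00)²(1.506)⁴ = 185.3.
F_S2887/F_S3370 = (L_S2887/L_S3370)/(d_S2887/d_S3370)² = 185.3/(0.750)² = 329.4.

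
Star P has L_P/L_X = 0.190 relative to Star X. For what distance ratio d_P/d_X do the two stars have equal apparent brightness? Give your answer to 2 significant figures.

Equal flux requires L_P/d_P² = L_X/d_X², so d_P/d_X = √(L_P/L_X)
= √(0.190) = 0.4359.

0.44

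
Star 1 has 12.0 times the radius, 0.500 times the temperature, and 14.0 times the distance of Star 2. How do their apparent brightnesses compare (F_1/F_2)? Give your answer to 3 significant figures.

0.0459

L_1/L_2 = (R_1/R_2)²(T_1/T_2)⁴ = (12.0)² × (0.500)⁴ = 9.000.
F_1/F_2 = (L_1/L_2)/(d_1/d_2)² = 9.000 / (14.0)² = 0.04592.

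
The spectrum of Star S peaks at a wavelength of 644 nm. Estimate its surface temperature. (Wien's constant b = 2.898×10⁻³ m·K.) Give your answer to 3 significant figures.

4.50×10^3 K

T = b/λ_max = 2.898×10⁻³ / (644×10⁻⁹) = 4500 K.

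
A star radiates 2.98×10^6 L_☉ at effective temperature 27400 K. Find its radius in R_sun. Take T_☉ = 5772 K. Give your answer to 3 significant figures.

R/R_☉ = √(L/L_☉) / (T/T_☉)² = √(2.98×10^6) / (4.747)²
       = 1726 / 22.53 = 76.61.

76.6 R_sun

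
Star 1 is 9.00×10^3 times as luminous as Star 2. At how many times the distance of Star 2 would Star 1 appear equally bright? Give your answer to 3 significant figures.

94.9

Equal flux requires L_1/d_1² = L_2/d_2², so d_1/d_2 = √(L_1/L_2)
= √(9.00×10^3) = 94.87.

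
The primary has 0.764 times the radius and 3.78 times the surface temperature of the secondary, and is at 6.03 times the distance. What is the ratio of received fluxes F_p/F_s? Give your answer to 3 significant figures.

3.28

L_p/L_s = (R_p/R_s)²(T_p/T_s)⁴ = (0.764)² × (3.78)⁴ = 119.2.
F_p/F_s = (L_p/L_s)/(d_p/d_s)² = 119.2 / (6.03)² = 3.277.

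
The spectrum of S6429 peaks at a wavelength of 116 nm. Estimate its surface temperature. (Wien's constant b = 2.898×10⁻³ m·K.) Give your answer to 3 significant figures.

2.50×10^4 K

T = b/λ_max = 2.898×10⁻³ / (116×10⁻⁹) = 2.498×10^4 K.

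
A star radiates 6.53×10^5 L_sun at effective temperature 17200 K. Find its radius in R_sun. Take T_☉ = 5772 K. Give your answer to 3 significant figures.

91.0 R_sun

R/R_☉ = √(L/L_☉) / (T/T_☉)² = √(6.53×10^5) / (2.980)²
       = 808.1 / 8.880 = 91.00.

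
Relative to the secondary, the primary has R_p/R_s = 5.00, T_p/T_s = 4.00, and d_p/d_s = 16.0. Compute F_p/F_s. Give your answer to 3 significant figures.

25.0

L_p/L_s = (R_p/R_s)²(T_p/T_s)⁴ = (5.00)² × (4.00)⁴ = 6400.
F_p/F_s = (L_p/L_s)/(d_p/d_s)² = 6400 / (16.0)² = 25.00.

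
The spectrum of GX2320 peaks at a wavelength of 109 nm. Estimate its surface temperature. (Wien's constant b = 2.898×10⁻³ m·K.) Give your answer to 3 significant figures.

2.66×10^4 K

T = b/λ_max = 2.898×10⁻³ / (109×10⁻⁹) = 2.659×10^4 K.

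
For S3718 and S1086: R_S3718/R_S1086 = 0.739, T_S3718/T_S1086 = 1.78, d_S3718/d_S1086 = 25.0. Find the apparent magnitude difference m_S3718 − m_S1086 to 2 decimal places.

5.14

L_S3718/L_S1086 = (0.739)²(1.78)⁴ = 5.482.
F_S3718/F_S1086 = (L_S3718/L_S1086)/(d_S3718/d_S1086)² = 5.482/625.0 = 0.008772.
m_S3718 − m_S1086 = −2.5 log₁₀(0.008772) = 5.14.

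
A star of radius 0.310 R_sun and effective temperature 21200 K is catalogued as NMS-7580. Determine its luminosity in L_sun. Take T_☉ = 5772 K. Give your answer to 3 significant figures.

L/L_☉ = (R/R_☉)² (T/T_☉)⁴ = (0.310)² × (21200/5772)⁴
       = 0.09610 × (3.673)⁴ = 0.09610 × 182.0 = 17.49.

17.5 L_sun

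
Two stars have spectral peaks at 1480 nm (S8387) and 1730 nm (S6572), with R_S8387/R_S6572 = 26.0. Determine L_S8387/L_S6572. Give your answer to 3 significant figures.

1.26×10^3

Wien's law gives T ∝ 1/λ_max, so T_S8387/T_S6572 = λ_S6572/λ_S8387 = 1730/1480 = 1.169.
Then L ∝ R²T⁴ gives L_S8387/L_S6572 = (26.0)² × (1.169)⁴ = 676.0 × 1.867 = 1262.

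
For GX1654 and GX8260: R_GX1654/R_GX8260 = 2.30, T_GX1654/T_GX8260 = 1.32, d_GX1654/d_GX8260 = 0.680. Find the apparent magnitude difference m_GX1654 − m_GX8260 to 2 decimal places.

-3.85

L_GX1654/L_GX8260 = (2.30)²(1.32)⁴ = 16.06.
F_GX1654/F_GX8260 = (L_GX1654/L_GX8260)/(d_GX1654/d_GX8260)² = 16.06/0.4624 = 34.73.
m_GX1654 − m_GX8260 = −2.5 log₁₀(34.73) = -3.85.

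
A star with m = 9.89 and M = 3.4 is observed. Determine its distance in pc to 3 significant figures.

m − M = 5 log₁₀(d/10 pc)
9.89 − (3.4) = 6.49 = 5 log₁₀(d/10)
d = 10 × 10^(6.49/5) = 10 × 10^1.298 = 198.6 pc.

199 pc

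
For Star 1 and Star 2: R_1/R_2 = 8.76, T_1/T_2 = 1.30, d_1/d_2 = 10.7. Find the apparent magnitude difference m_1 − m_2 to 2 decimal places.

-0.71

L_1/L_2 = (8.76)²(1.30)⁴ = 219.2.
F_1/F_2 = (L_1/L_2)/(d_1/d_2)² = 219.2/114.5 = 1.914.
m_1 − m_2 = −2.5 log₁₀(1.914) = -0.71.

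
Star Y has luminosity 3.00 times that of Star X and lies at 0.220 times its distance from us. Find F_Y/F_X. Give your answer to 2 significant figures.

F = L/(4πd²), so F_Y/F_X = (L_Y/L_X) / (d_Y/d_X)²
= 3.00 / (0.220)² = 3.00 / 0.04840 = 61.98.

62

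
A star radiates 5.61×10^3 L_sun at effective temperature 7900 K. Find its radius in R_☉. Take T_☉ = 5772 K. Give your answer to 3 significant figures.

R/R_☉ = √(L/L_☉) / (T/T_☉)² = √(5.61×10^3) / (1.369)²
       = 74.90 / 1.873 = 39.98.

40.0 R_☉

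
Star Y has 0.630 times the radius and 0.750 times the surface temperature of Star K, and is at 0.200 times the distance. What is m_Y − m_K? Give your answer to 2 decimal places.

-1.24

L_Y/L_K = (0.630)²(0.750)⁴ = 0.1256.
F_Y/F_K = (L_Y/L_K)/(d_Y/d_K)² = 0.1256/0.04000 = 3.140.
m_Y − m_K = −2.5 log₁₀(3.140) = -1.24.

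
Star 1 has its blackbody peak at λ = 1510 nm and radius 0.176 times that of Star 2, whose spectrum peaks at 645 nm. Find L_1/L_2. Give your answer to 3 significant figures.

Wien's law gives T ∝ 1/λ_max, so T_1/T_2 = λ_2/λ_1 = 645/1510 = 0.4272.
Then L ∝ R²T⁴ gives L_1/L_2 = (0.176)² × (0.4272)⁴ = 0.03098 × 0.03329 = 0.001031.

0.00103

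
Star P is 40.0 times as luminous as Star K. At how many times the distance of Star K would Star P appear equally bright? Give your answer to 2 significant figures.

6.3

Equal flux requires L_P/d_P² = L_K/d_K², so d_P/d_K = √(L_P/L_K)
= √(40.0) = 6.325.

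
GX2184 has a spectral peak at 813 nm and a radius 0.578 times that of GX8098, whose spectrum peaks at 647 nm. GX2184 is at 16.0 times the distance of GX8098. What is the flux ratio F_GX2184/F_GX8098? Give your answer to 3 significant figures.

5.23×10^-4

Wien's law: T_GX2184/T_GX8098 = λ_GX8098/λ_GX2184 = 647/813 = 0.7958.
L_GX2184/L_GX8098 = (R_GX2184/R_GX8098)²(T_GX2184/T_GX8098)⁴ = (0.578)²(0.7958)⁴ = 0.1340.
F_GX2184/F_GX8098 = (L_GX2184/L_GX8098)/(d_GX2184/d_GX8098)² = 0.1340/(16.0)² = 5.234×10^-4.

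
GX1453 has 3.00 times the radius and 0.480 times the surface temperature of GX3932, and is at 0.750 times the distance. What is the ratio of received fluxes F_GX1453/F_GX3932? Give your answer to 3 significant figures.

0.849

L_GX1453/L_GX3932 = (R_GX1453/R_GX3932)²(T_GX1453/T_GX3932)⁴ = (3.00)² × (0.480)⁴ = 0.4778.
F_GX1453/F_GX3932 = (L_GX1453/L_GX3932)/(d_GX1453/d_GX3932)² = 0.4778 / (0.750)² = 0.8493.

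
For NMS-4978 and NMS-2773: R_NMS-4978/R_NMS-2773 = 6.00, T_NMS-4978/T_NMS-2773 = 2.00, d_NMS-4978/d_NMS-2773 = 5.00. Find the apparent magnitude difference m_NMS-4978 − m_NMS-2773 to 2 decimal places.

-3.41

L_NMS-4978/L_NMS-2773 = (6.00)²(2.00)⁴ = 576.0.
F_NMS-4978/F_NMS-2773 = (L_NMS-4978/L_NMS-2773)/(d_NMS-4978/d_NMS-2773)² = 576.0/25.00 = 23.04.
m_NMS-4978 − m_NMS-2773 = −2.5 log₁₀(23.04) = -3.41.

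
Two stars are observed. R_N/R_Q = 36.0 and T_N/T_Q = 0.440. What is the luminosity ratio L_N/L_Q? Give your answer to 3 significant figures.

48.6

From the Stefan–Boltzmann law, L ∝ R²T⁴, so
L_N/L_Q = (R_N/R_Q)² (T_N/T_Q)⁴ = (36.0)² × (0.440)⁴ = 1296 × 0.03748 = 48.58.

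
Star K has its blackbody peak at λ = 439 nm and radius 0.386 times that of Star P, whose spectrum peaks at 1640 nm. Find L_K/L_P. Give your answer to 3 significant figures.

Wien's law gives T ∝ 1/λ_max, so T_K/T_P = λ_P/λ_K = 1640/439 = 3.736.
Then L ∝ R²T⁴ gives L_K/L_P = (0.386)² × (3.736)⁴ = 0.1490 × 194.8 = 29.02.

29.0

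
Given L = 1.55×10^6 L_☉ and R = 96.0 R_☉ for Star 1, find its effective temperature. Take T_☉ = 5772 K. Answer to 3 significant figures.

2.08×10^4 K

T/T_☉ = (L/L_☉)^(1/4) / (R/R_☉)^(1/2)
T = 5772 × (1.55×10^6)^(1/4) / √(96.0) = 5772 × 35.28 / 9.798 = 2.079×10^4 K.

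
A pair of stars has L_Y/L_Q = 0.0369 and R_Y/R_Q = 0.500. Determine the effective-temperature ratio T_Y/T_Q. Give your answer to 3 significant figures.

0.620

L ∝ R²T⁴ gives T ∝ (L/R²)^(1/4), so
T_Y/T_Q = (0.0369 / 0.500²)^(1/4) = (0.1476)^(1/4) = 0.6198.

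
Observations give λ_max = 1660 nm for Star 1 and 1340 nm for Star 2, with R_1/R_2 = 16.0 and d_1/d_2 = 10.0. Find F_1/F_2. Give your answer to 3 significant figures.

Wien's law: T_1/T_2 = λ_2/λ_1 = 1340/1660 = 0.8072.
L_1/L_2 = (R_1/R_2)²(T_1/T_2)⁴ = (16.0)²(0.8072)⁴ = 108.7.
F_1/F_2 = (L_1/L_2)/(d_1/d_2)² = 108.7/(10.0)² = 1.087.

1.09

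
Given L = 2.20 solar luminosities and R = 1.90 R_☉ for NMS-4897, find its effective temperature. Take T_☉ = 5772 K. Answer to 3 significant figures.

T/T_☉ = (L/L_☉)^(1/4) / (R/R_☉)^(1/2)
T = 5772 × (2.20)^(1/4) / √(1.90) = 5772 × 1.218 / 1.378 = 5100 K.

5.10×10^3 K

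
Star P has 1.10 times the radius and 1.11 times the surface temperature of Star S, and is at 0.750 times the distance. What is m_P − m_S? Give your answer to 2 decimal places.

L_P/L_S = (1.10)²(1.11)⁴ = 1.837.
F_P/F_S = (L_P/L_S)/(d_P/d_S)² = 1.837/0.5625 = 3.266.
m_P − m_S = −2.5 log₁₀(3.266) = -1.28.

-1.28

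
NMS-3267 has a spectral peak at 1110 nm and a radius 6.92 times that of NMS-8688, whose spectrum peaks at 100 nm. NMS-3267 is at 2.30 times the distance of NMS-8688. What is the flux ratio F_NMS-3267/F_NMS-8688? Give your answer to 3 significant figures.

Wien's law: T_NMS-3267/T_NMS-8688 = λ_NMS-8688/λ_NMS-3267 = 100/1110 = 0.09009.
L_NMS-3267/L_NMS-8688 = (R_NMS-3267/R_NMS-8688)²(T_NMS-3267/T_NMS-8688)⁴ = (6.92)²(0.09009)⁴ = 0.003154.
F_NMS-3267/F_NMS-8688 = (L_NMS-3267/L_NMS-8688)/(d_NMS-3267/d_NMS-8688)² = 0.003154/(2.30)² = 5.963×10^-4.

5.96×10^-4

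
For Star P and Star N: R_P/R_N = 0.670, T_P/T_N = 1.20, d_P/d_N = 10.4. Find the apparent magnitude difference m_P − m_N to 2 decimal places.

5.16

L_P/L_N = (0.670)²(1.20)⁴ = 0.9308.
F_P/F_N = (L_P/L_N)/(d_P/d_N)² = 0.9308/108.2 = 0.008606.
m_P − m_N = −2.5 log₁₀(0.008606) = 5.16.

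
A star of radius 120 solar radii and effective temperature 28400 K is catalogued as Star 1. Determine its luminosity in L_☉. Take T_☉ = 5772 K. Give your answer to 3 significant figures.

L/L_☉ = (R/R_☉)² (T/T_☉)⁴ = (120)² × (28400/5772)⁴
       = 1.440×10^4 × (4.920)⁴ = 1.440×10^4 × 586.1 = 8.440×10^6.

8.44×10^6 L_☉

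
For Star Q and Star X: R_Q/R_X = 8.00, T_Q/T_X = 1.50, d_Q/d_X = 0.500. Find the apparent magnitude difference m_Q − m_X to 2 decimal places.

-7.78

L_Q/L_X = (8.00)²(1.50)⁴ = 324.0.
F_Q/F_X = (L_Q/L_X)/(d_Q/d_X)² = 324.0/0.2500 = 1296.
m_Q − m_X = −2.5 log₁₀(1296) = -7.78.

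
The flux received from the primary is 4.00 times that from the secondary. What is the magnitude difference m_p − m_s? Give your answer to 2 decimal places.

-1.51

m_p − m_s = −2.5 log₁₀(F_p/F_s) = −2.5 log₁₀(4.00) = −2.5 × (0.602) = -1.505.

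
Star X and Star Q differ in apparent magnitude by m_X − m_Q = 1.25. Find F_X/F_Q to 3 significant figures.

0.316

F_X/F_Q = 10^(−(m_X − m_Q)/2.5) = 10^(-1.25/2.5) = 10^-0.500 = 0.3162.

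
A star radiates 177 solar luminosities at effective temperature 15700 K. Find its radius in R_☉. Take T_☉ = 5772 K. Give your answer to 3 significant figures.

R/R_☉ = √(L/L_☉) / (T/T_☉)² = √(177) / (2.720)²
       = 13.30 / 7.399 = 1.798.

1.80 R_☉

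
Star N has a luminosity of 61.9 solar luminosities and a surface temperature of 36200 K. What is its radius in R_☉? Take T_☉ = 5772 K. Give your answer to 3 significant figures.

R/R_☉ = √(L/L_☉) / (T/T_☉)² = √(61.9) / (6.272)²
       = 7.868 / 39.33 = 0.2000.

0.200 R_☉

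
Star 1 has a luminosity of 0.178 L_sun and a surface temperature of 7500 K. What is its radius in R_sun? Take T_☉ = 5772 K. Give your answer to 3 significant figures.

R/R_☉ = √(L/L_☉) / (T/T_☉)² = √(0.178) / (1.299)²
       = 0.4219 / 1.688 = 0.2499.

0.250 R_sun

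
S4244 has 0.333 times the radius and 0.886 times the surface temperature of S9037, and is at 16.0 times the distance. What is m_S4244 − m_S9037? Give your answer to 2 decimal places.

8.93

L_S4244/L_S9037 = (0.333)²(0.886)⁴ = 0.06833.
F_S4244/F_S9037 = (L_S4244/L_S9037)/(d_S4244/d_S9037)² = 0.06833/256.0 = 2.669×10^-4.
m_S4244 − m_S9037 = −2.5 log₁₀(2.669×10^-4) = 8.93.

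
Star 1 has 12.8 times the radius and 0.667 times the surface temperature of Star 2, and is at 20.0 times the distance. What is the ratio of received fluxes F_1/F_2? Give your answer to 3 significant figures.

L_1/L_2 = (R_1/R_2)²(T_1/T_2)⁴ = (12.8)² × (0.667)⁴ = 32.43.
F_1/F_2 = (L_1/L_2)/(d_1/d_2)² = 32.43 / (20.0)² = 0.08107.

0.0811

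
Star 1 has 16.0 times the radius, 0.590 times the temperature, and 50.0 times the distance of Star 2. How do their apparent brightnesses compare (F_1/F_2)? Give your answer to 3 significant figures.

L_1/L_2 = (R_1/R_2)²(T_1/T_2)⁴ = (16.0)² × (0.590)⁴ = 31.02.
F_1/F_2 = (L_1/L_2)/(d_1/d_2)² = 31.02 / (50.0)² = 0.01241.

0.0124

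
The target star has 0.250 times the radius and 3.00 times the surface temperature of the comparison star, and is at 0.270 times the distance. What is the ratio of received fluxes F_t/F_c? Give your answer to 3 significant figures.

69.4

L_t/L_c = (R_t/R_c)²(T_t/T_c)⁴ = (0.250)² × (3.00)⁴ = 5.062.
F_t/F_c = (L_t/L_c)/(d_t/d_c)² = 5.062 / (0.270)² = 69.44.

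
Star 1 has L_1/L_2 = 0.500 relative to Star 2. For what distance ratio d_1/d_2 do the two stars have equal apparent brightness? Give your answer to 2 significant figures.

Equal flux requires L_1/d_1² = L_2/d_2², so d_1/d_2 = √(L_1/L_2)
= √(0.500) = 0.7071.

0.71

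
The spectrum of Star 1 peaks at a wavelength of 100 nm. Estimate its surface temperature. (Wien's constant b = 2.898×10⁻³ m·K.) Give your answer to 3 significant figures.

2.90×10^4 K

T = b/λ_max = 2.898×10⁻³ / (100×10⁻⁹) = 2.898×10^4 K.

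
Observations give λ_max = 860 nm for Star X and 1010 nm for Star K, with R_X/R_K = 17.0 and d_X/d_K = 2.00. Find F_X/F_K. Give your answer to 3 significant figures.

Wien's law: T_X/T_K = λ_K/λ_X = 1010/860 = 1.174.
L_X/L_K = (R_X/R_K)²(T_X/T_K)⁴ = (17.0)²(1.174)⁴ = 549.8.
F_X/F_K = (L_X/L_K)/(d_X/d_K)² = 549.8/(2.00)² = 137.4.

137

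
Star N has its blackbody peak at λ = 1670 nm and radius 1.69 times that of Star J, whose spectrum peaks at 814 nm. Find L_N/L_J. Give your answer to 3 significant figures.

0.161

Wien's law gives T ∝ 1/λ_max, so T_N/T_J = λ_J/λ_N = 814/1670 = 0.4874.
Then L ∝ R²T⁴ gives L_N/L_J = (1.69)² × (0.4874)⁴ = 2.856 × 0.05645 = 0.1612.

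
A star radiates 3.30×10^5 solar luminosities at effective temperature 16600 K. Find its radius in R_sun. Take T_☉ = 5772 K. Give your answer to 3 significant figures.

69.5 R_sun

R/R_☉ = √(L/L_☉) / (T/T_☉)² = √(3.30×10^5) / (2.876)²
       = 574.5 / 8.271 = 69.45.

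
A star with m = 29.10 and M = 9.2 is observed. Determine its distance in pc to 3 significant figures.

m − M = 5 log₁₀(d/10 pc)
29.10 − (9.2) = 19.90 = 5 log₁₀(d/10)
d = 10 × 10^(19.90/5) = 10 × 10^3.980 = 9.550×10^4 pc.

9.55×10^4 pc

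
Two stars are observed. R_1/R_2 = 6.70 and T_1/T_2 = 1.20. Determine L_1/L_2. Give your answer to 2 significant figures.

From the Stefan–Boltzmann law, L ∝ R²T⁴, so
L_1/L_2 = (R_1/R_2)² (T_1/T_2)⁴ = (6.70)² × (1.20)⁴ = 44.89 × 2.074 = 93.08.

93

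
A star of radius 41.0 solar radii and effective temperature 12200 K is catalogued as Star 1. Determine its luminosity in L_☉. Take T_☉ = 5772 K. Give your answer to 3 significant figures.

3.36×10^4 L_☉

L/L_☉ = (R/R_☉)² (T/T_☉)⁴ = (41.0)² × (12200/5772)⁴
       = 1681 × (2.114)⁴ = 1681 × 19.96 = 3.355×10^4.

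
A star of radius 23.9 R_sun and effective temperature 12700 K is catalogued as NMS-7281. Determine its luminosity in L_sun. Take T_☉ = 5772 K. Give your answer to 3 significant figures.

L/L_☉ = (R/R_☉)² (T/T_☉)⁴ = (23.9)² × (12700/5772)⁴
       = 571.2 × (2.200)⁴ = 571.2 × 23.44 = 1.339×10^4.

1.34×10^4 L_sun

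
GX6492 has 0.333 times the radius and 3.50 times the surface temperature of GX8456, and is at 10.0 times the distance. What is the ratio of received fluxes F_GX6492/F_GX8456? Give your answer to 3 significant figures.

0.166

L_GX6492/L_GX8456 = (R_GX6492/R_GX8456)²(T_GX6492/T_GX8456)⁴ = (0.333)² × (3.50)⁴ = 16.64.
F_GX6492/F_GX8456 = (L_GX6492/L_GX8456)/(d_GX6492/d_GX8456)² = 16.64 / (10.0)² = 0.1664.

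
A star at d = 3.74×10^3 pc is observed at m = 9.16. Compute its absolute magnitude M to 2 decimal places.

M = m − 5 log₁₀(d/10 pc) = 9.16 − 5 log₁₀(3.74×10^3/10)
  = 9.16 − 5 × 2.573 = 9.16 − 12.86 = -3.70.

-3.70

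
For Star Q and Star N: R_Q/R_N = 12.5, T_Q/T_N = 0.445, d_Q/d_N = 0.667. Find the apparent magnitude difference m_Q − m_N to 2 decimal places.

L_Q/L_N = (12.5)²(0.445)⁴ = 6.127.
F_Q/F_N = (L_Q/L_N)/(d_Q/d_N)² = 6.127/0.4449 = 13.77.
m_Q − m_N = −2.5 log₁₀(13.77) = -2.85.

-2.85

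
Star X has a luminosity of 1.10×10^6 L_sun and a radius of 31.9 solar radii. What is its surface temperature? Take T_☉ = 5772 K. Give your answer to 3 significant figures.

T/T_☉ = (L/L_☉)^(1/4) / (R/R_☉)^(1/2)
T = 5772 × (1.10×10^6)^(1/4) / √(31.9) = 5772 × 32.39 / 5.648 = 3.310×10^4 K.

3.31×10^4 K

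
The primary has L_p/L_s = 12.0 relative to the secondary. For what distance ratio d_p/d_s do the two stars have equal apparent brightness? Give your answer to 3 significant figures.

Equal flux requires L_p/d_p² = L_s/d_s², so d_p/d_s = √(L_p/L_s)
= √(12.0) = 3.464.

3.46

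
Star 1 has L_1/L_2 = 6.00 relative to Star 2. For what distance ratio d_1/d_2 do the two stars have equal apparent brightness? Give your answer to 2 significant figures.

Equal flux requires L_1/d_1² = L_2/d_2², so d_1/d_2 = √(L_1/L_2)
= √(6.00) = 2.449.

2.4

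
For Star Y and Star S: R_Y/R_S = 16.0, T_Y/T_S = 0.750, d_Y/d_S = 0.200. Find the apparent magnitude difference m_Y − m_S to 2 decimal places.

-8.27

L_Y/L_S = (16.0)²(0.750)⁴ = 81.00.
F_Y/F_S = (L_Y/L_S)/(d_Y/d_S)² = 81.00/0.04000 = 2025.
m_Y − m_S = −2.5 log₁₀(2025) = -8.27.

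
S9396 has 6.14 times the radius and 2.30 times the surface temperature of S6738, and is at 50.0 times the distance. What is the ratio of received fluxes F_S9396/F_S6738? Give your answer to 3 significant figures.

0.422

L_S9396/L_S6738 = (R_S9396/R_S6738)²(T_S9396/T_S6738)⁴ = (6.14)² × (2.30)⁴ = 1055.
F_S9396/F_S6738 = (L_S9396/L_S6738)/(d_S9396/d_S6738)² = 1055 / (50.0)² = 0.4220.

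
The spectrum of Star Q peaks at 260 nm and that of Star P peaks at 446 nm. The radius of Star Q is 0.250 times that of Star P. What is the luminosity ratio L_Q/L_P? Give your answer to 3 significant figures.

Wien's law gives T ∝ 1/λ_max, so T_Q/T_P = λ_P/λ_Q = 446/260 = 1.715.
Then L ∝ R²T⁴ gives L_Q/L_P = (0.250)² × (1.715)⁴ = 0.06250 × 8.659 = 0.5412.

0.541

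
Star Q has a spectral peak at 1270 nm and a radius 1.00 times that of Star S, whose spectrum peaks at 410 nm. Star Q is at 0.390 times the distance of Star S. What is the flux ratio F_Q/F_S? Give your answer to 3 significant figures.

Wien's law: T_Q/T_S = λ_S/λ_Q = 410/1270 = 0.3228.
L_Q/L_S = (R_Q/R_S)²(T_Q/T_S)⁴ = (1.00)²(0.3228)⁴ = 0.01086.
F_Q/F_S = (L_Q/L_S)/(d_Q/d_S)² = 0.01086/(0.390)² = 0.07142.

0.0714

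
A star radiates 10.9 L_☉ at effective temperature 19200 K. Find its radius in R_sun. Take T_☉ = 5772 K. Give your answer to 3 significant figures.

0.298 R_sun

R/R_☉ = √(L/L_☉) / (T/T_☉)² = √(10.9) / (3.326)²
       = 3.302 / 11.06 = 0.2984.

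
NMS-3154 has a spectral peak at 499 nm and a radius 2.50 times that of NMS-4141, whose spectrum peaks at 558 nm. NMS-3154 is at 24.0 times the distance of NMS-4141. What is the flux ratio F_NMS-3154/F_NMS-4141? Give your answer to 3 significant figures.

Wien's law: T_NMS-3154/T_NMS-4141 = λ_NMS-4141/λ_NMS-3154 = 558/499 = 1.118.
L_NMS-3154/L_NMS-4141 = (R_NMS-3154/R_NMS-4141)²(T_NMS-3154/T_NMS-4141)⁴ = (2.50)²(1.118)⁴ = 9.773.
F_NMS-3154/F_NMS-4141 = (L_NMS-3154/L_NMS-4141)/(d_NMS-3154/d_NMS-4141)² = 9.773/(24.0)² = 0.01697.

0.0170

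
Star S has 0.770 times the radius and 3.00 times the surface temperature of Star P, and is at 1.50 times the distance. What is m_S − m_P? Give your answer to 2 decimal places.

L_S/L_P = (0.770)²(3.00)⁴ = 48.02.
F_S/F_P = (L_S/L_P)/(d_S/d_P)² = 48.02/2.250 = 21.34.
m_S − m_P = −2.5 log₁₀(21.34) = -3.32.

-3.32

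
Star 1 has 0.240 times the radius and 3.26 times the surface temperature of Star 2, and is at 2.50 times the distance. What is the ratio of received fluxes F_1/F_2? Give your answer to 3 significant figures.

1.04

L_1/L_2 = (R_1/R_2)²(T_1/T_2)⁴ = (0.240)² × (3.26)⁴ = 6.506.
F_1/F_2 = (L_1/L_2)/(d_1/d_2)² = 6.506 / (2.50)² = 1.041.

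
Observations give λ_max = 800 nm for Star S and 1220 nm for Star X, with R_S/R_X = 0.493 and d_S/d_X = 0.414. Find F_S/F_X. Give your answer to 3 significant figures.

Wien's law: T_S/T_X = λ_X/λ_S = 1220/800 = 1.525.
L_S/L_X = (R_S/R_X)²(T_S/T_X)⁴ = (0.493)²(1.525)⁴ = 1.315.
F_S/F_X = (L_S/L_X)/(d_S/d_X)² = 1.315/(0.414)² = 7.670.

7.67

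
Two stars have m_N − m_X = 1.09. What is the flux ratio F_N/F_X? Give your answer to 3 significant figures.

0.366

F_N/F_X = 10^(−(m_N − m_X)/2.5) = 10^(-1.09/2.5) = 10^-0.436 = 0.3664.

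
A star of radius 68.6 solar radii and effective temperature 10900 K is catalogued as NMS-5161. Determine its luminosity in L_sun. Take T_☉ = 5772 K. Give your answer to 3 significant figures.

5.98×10^4 L_sun

L/L_☉ = (R/R_☉)² (T/T_☉)⁴ = (68.6)² × (10900/5772)⁴
       = 4706 × (1.888)⁴ = 4706 × 12.72 = 5.985×10^4.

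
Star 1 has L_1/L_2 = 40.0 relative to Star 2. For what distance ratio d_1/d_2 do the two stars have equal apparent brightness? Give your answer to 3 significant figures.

6.32

Equal flux requires L_1/d_1² = L_2/d_2², so d_1/d_2 = √(L_1/L_2)
= √(40.0) = 6.325.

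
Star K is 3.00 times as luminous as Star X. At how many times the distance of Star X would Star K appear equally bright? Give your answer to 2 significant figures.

Equal flux requires L_K/d_K² = L_X/d_X², so d_K/d_X = √(L_K/L_X)
= √(3.00) = 1.732.

1.7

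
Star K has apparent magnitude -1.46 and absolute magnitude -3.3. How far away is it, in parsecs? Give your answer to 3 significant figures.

m − M = 5 log₁₀(d/10 pc)
-1.46 − (-3.3) = 1.84 = 5 log₁₀(d/10)
d = 10 × 10^(1.84/5) = 10 × 10^0.368 = 23.33 pc.

23.3 pc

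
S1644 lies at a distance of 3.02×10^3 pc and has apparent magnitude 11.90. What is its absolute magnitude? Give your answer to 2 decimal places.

M = m − 5 log₁₀(d/10 pc) = 11.90 − 5 log₁₀(3.02×10^3/10)
  = 11.90 − 5 × 2.480 = 11.90 − 12.40 = -0.50.

-0.50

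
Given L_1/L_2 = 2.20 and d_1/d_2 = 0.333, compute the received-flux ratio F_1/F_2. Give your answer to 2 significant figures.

20

F = L/(4πd²), so F_1/F_2 = (L_1/L_2) / (d_1/d_2)²
= 2.20 / (0.333)² = 2.20 / 0.1109 = 19.84.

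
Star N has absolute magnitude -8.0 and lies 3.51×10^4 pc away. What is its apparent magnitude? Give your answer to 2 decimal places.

9.73

m = M + 5 log₁₀(d/10 pc) = -8.0 + 5 log₁₀(3.51×10^4/10)
  = -8.0 + 5 × 3.545 = -8.0 + 17.73 = 9.73.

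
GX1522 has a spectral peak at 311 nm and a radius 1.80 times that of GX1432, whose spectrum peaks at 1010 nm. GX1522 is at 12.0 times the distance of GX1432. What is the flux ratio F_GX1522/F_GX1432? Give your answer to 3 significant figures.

Wien's law: T_GX1522/T_GX1432 = λ_GX1432/λ_GX1522 = 1010/311 = 3.248.
L_GX1522/L_GX1432 = (R_GX1522/R_GX1432)²(T_GX1522/T_GX1432)⁴ = (1.80)²(3.248)⁴ = 360.4.
F_GX1522/F_GX1432 = (L_GX1522/L_GX1432)/(d_GX1522/d_GX1432)² = 360.4/(12.0)² = 2.503.

2.50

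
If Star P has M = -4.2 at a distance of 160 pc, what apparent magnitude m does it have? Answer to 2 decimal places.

1.82

m = M + 5 log₁₀(d/10 pc) = -4.2 + 5 log₁₀(160/10)
  = -4.2 + 5 × 1.204 = -4.2 + 6.02 = 1.82.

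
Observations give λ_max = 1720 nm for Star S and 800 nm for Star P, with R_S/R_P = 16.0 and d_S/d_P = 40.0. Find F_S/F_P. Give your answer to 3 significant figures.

0.00749

Wien's law: T_S/T_P = λ_P/λ_S = 800/1720 = 0.4651.
L_S/L_P = (R_S/R_P)²(T_S/T_P)⁴ = (16.0)²(0.4651)⁴ = 11.98.
F_S/F_P = (L_S/L_P)/(d_S/d_P)² = 11.98/(40.0)² = 0.007488.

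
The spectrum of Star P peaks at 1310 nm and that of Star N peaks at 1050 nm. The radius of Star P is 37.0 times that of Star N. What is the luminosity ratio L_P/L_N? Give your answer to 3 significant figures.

565

Wien's law gives T ∝ 1/λ_max, so T_P/T_N = λ_N/λ_P = 1050/1310 = 0.8015.
Then L ∝ R²T⁴ gives L_P/L_N = (37.0)² × (0.8015)⁴ = 1369 × 0.4127 = 565.0.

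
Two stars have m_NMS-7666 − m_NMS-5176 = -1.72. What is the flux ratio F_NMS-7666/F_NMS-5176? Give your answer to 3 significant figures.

4.88

F_NMS-7666/F_NMS-5176 = 10^(−(m_NMS-7666 − m_NMS-5176)/2.5) = 10^(1.72/2.5) = 10^0.688 = 4.875.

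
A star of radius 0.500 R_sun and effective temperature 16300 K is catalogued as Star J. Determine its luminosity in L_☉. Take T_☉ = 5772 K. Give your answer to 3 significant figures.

L/L_☉ = (R/R_☉)² (T/T_☉)⁴ = (0.500)² × (16300/5772)⁴
       = 0.2500 × (2.824)⁴ = 0.2500 × 63.60 = 15.90.

15.9 L_☉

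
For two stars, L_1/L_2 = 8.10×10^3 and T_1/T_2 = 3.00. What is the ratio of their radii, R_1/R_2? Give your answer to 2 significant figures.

10

L ∝ R²T⁴ gives R ∝ √L / T², so
R_1/R_2 = √(8.10×10^3) / (3.00)² = 90.00 / 9.000 = 10.00.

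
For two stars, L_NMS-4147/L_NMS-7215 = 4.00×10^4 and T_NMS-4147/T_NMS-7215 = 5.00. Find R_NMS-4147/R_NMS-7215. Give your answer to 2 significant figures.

8.0

L ∝ R²T⁴ gives R ∝ √L / T², so
R_NMS-4147/R_NMS-7215 = √(4.00×10^4) / (5.00)² = 200.0 / 25.00 = 8.000.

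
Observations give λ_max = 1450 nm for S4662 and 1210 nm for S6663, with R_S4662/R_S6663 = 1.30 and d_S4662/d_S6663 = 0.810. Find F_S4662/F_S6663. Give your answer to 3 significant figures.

Wien's law: T_S4662/T_S6663 = λ_S6663/λ_S4662 = 1210/1450 = 0.8345.
L_S4662/L_S6663 = (R_S4662/R_S6663)²(T_S4662/T_S6663)⁴ = (1.30)²(0.8345)⁴ = 0.8195.
F_S4662/F_S6663 = (L_S4662/L_S6663)/(d_S4662/d_S6663)² = 0.8195/(0.810)² = 1.249.

1.25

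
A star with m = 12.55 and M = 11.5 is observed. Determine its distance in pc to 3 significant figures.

m − M = 5 log₁₀(d/10 pc)
12.55 − (11.5) = 1.05 = 5 log₁₀(d/10)
d = 10 × 10^(1.05/5) = 10 × 10^0.210 = 16.22 pc.

16.2 pc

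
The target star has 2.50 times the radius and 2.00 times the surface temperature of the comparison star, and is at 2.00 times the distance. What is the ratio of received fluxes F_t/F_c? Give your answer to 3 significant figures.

25.0

L_t/L_c = (R_t/R_c)²(T_t/T_c)⁴ = (2.50)² × (2.00)⁴ = 100.0.
F_t/F_c = (L_t/L_c)/(d_t/d_c)² = 100.0 / (2.00)² = 25.00.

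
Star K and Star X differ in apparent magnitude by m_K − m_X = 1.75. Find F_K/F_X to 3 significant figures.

F_K/F_X = 10^(−(m_K − m_X)/2.5) = 10^(-1.75/2.5) = 10^-0.700 = 0.1995.

0.200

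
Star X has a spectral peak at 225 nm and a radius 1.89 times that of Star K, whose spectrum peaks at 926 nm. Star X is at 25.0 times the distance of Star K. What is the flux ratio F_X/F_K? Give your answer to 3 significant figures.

1.64

Wien's law: T_X/T_K = λ_K/λ_X = 926/225 = 4.116.
L_X/L_K = (R_X/R_K)²(T_X/T_K)⁴ = (1.89)²(4.116)⁴ = 1025.
F_X/F_K = (L_X/L_K)/(d_X/d_K)² = 1025/(25.0)² = 1.640.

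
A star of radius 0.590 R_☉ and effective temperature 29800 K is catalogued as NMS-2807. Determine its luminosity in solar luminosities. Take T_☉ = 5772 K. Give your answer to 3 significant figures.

247 solar luminosities

L/L_☉ = (R/R_☉)² (T/T_☉)⁴ = (0.590)² × (29800/5772)⁴
       = 0.3481 × (5.163)⁴ = 0.3481 × 710.5 = 247.3.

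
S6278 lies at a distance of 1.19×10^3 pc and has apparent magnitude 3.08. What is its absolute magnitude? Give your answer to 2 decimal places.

M = m − 5 log₁₀(d/10 pc) = 3.08 − 5 log₁₀(1.19×10^3/10)
  = 3.08 − 5 × 2.076 = 3.08 − 10.38 = -7.30.

-7.30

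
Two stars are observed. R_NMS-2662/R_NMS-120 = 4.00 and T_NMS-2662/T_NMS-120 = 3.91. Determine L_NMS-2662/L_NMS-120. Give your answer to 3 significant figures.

3.74×10^3

From the Stefan–Boltzmann law, L ∝ R²T⁴, so
L_NMS-2662/L_NMS-120 = (R_NMS-2662/R_NMS-120)² (T_NMS-2662/T_NMS-120)⁴ = (4.00)² × (3.91)⁴ = 16.00 × 233.7 = 3740.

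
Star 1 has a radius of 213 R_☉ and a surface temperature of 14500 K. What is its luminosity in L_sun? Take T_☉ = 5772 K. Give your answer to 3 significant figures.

L/L_☉ = (R/R_☉)² (T/T_☉)⁴ = (213)² × (14500/5772)⁴
       = 4.537×10^4 × (2.512)⁴ = 4.537×10^4 × 39.83 = 1.807×10^6.

1.81×10^6 L_sun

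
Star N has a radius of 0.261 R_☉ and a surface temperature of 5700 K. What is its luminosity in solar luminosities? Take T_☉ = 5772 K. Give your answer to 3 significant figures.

0.0648 solar luminosities

L/L_☉ = (R/R_☉)² (T/T_☉)⁴ = (0.261)² × (5700/5772)⁴
       = 0.06812 × (0.9875)⁴ = 0.06812 × 0.9510 = 0.06479.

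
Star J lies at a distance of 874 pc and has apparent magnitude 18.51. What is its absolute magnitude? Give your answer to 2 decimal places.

M = m − 5 log₁₀(d/10 pc) = 18.51 − 5 log₁₀(874/10)
  = 18.51 − 5 × 1.942 = 18.51 − 9.71 = 8.80.

8.80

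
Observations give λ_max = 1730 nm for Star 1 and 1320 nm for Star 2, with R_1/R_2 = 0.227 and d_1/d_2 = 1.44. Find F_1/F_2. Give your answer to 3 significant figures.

Wien's law: T_1/T_2 = λ_2/λ_1 = 1320/1730 = 0.7630.
L_1/L_2 = (R_1/R_2)²(T_1/T_2)⁴ = (0.227)²(0.7630)⁴ = 0.01746.
F_1/F_2 = (L_1/L_2)/(d_1/d_2)² = 0.01746/(1.44)² = 0.008422.

0.00842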